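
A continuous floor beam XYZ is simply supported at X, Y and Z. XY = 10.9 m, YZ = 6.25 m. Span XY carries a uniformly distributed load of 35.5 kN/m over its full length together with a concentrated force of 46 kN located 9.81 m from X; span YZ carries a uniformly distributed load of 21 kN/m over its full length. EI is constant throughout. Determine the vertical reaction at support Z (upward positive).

Release continuity at Y by inserting a hinge; the redundant is the internal moment M_Y. The primary structure is two simply-supported spans XY and YZ.
End slopes at the hinge Y, treating each span as simply supported:
  span XY: UDL 35.5: wL³/(24EI) = 1916/EI
  span XY: point load 46 at a = 9.81: Pab(L + a)/(6LEI) = 155.8/EI
  span YZ: UDL 21: wL³/(24EI) = 213.6/EI
  relative rotation θ_0 = (2071 + 213.6)/EI = 2285/EI
A unit hogging moment at Y produces rotation L₁/(3EI) + L₂/(3EI) = 5.717/EI.
Slope continuity at Y: θ_0 = M_Y·5.717/EI, so M_Y = 2285/5.717 = 399.7 kN·m (hogging).
Span YZ, ΣM about Z: R_Y^{YZ}·6.25 = 410.2 + 399.7, so R_Y^{YZ} = 129.6 kN and R_Z = 131.2 − 129.6 = 1.673 kN.

R_Z = 1.673 kN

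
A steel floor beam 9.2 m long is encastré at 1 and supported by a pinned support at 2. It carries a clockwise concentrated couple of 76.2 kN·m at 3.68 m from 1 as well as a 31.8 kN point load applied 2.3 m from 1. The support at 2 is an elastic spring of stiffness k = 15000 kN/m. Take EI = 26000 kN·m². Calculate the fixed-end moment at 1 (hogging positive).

Choose R_2 as the redundant. The primary structure is the cantilever fixed at 1.
Primary-structure tip deflection at 2 by superposition:
  clockwise couple 76.2 at a = 3.68: M₀a(2L − a)/(2EI) = 2064/EI
  point load 31.8 at a = 2.3: Pa²(3L − a)/(6EI) = 709.3/EI
  δ_0 = 2773/EI
Tip deflection under a unit load at 2: L³/(3EI) = 259.6/EI.
With EI = 26000 kN·m²: δ_0 = 0.10666 m and δ_{22} = 0.009983 m/kN.
Compatibility — the spring shortens by R_2/k under the reaction it provides: δ_0 − R_2·δ_{22} = R_2/k. With 1/k = 0.000067 m/kN, R_2 = δ_0 / (δ_{22} + 1/k) = 0.10666 / (0.009983 + 0.000067) = 10.61 kN.
Moment equilibrium about 1: M_1 = Σ(load moments about 1) − R_2·L = 149.3 − 10.61×9.2 = 51.7 kN·m.

M_1 = 51.7 kN·m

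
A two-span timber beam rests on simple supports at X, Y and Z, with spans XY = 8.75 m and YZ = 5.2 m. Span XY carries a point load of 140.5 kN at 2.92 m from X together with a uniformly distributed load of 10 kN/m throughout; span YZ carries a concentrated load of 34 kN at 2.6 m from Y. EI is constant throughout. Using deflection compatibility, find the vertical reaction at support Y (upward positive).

Release continuity at Y by inserting a hinge; the redundant is the internal moment M_Y. The primary structure is two simply-supported spans XY and YZ.
Rotations at Y on the released spans (each span's end-slope, ×1/EI):
  span XY: point load 140.5 at a = 2.92: Pab(L + a)/(6LEI) = 531.7/EI
  span XY: UDL 10: wL³/(24EI) = 279.1/EI
  span YZ: point load 34 at a = 2.6: Pab(L + b)/(6LEI) = 57.46/EI
  relative rotation θ_0 = (810.8 + 57.46)/EI = 868.3/EI
A unit hogging moment at Y produces rotation L₁/(3EI) + L₂/(3EI) = 4.65/EI.
Slope continuity at Y: θ_0 = M_Y·4.65/EI, so M_Y = 868.3/4.65 = 186.7 kN·m (hogging).
Span XY, ΣM about X with M_Y applied at Y: R_Y^{XY}·8.75 = 793.1 + 186.7, so R_Y^{XY} = 112 kN and R_X = 228 − 112 = 116 kN.
Span YZ, ΣM about Z: R_Y^{YZ}·5.2 = 88.4 + 186.7, so R_Y^{YZ} = 52.91 kN and R_Z = 34 − 52.91 = -18.91 kN.
R_Y = 112 + 52.91 = 164.9 kN.

R_Y = 164.9 kN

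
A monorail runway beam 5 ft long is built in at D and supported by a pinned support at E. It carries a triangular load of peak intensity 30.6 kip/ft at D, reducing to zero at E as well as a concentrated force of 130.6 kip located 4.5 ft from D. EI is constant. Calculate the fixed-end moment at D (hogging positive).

Release the roller at E. Primary structure: cantilever fixed at D.
Free-end deflection of the primary structure under the applied loading (downward +):
  triangular load, peak 30.6 at the fixed end: w₀L⁴/(30EI) = 637.5/EI
  point load 130.6 at a = 4.5: Pa²(3L − a)/(6EI) = 4628/EI
  δ_0 = 5266/EI
Tip deflection under a unit load at E: L³/(3EI) = 41.67/EI.
The prop prevents deflection at E: R_E = δ_0/δ_{EE} = 5266/41.67 = 126.4 kip.
Moment equilibrium about D: M_D = Σ(load moments about D) − R_E·L = 715.2 − 126.4×5 = 83.32 kip·ft.

M_D = 83.32 kip·ft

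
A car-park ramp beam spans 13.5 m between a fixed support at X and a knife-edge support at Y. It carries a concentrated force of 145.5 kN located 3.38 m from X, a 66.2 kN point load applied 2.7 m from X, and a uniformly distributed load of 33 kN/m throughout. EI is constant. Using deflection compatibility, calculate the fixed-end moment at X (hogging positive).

M_X = 1203 kN·m

Release the roller at Y. Primary structure: cantilever fixed at X.
Primary-structure tip deflection at Y by superposition:
  point load 145.5 at a = 3.38: Pa²(3L − a)/(6EI) = 10284/EI
  point load 66.2 at a = 2.7: Pa²(3L − a)/(6EI) = 3040/EI
  UDL 33: wL⁴/(8EI) = 137012/EI
  δ_0 = 150336/EI
Tip deflection under a unit load at Y: L³/(3EI) = 820.1/EI.
The prop prevents deflection at Y: R_Y = δ_0/δ_{YY} = 150336/820.1 = 183.3 kN.
Moment equilibrium about X: M_X = Σ(load moments about X) − R_Y·L = 3678 − 183.3×13.5 = 1203 kN·m.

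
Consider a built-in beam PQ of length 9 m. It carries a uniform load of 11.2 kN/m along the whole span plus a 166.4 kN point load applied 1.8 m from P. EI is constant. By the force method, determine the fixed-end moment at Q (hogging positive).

M_Q = 123.5 kN·m

Take the two fixed-end moments M_P, M_Q as redundants; the released structure is the simple span PQ.
On the primary (simply-supported) span, the end slopes from the loading are:
  at P: UDL 11.2: wL³/(24EI) = 340.2/EI
  at Q: UDL 11.2: wL³/(24EI) = 340.2/EI
  at P: point load 166.4 at a = 1.8: Pab(L + b)/(6LEI) = 647/EI
  at Q: point load 166.4 at a = 1.8: Pab(L + a)/(6LEI) = 431.3/EI
  θ_P0 = 987.2/EI,  θ_Q0 = 771.5/EI
Flexibility coefficients: a unit moment at one end gives L/(3EI) there and L/(6EI) at the far end, so f₁₁ = f₂₂ = 3/EI and f₁₂ = f₂₁ = 1.5/EI.
Compatibility — zero rotation at each built-in end:
  3 M_P + 1.5 M_Q = 987.2
  1.5 M_P + 3 M_Q = 771.5
Solving the pair gives M_P = 267.3 kN·m and M_Q = 123.5 kN·m (hogging).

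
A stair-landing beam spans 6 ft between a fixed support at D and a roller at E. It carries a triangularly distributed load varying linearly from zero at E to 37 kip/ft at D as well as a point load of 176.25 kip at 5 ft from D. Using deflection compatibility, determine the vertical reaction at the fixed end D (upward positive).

R_D = 132.5 kip

Take the reaction at E as the redundant and release it; the primary structure is a cantilever fixed at D.
Deflection at E on the released cantilever, summing each load's contribution:
  triangular load, peak 37 at the fixed end: w₀L⁴/(30EI) = 1598/EI
  point load 176.25 at a = 5: Pa²(3L − a)/(6EI) = 9547/EI
  δ_0 = 11145/EI
Tip deflection under a unit load at E: L³/(3EI) = 72/EI.
Compatibility at E: δ_0 − R_E·δ_{EE} = 0, so R_E = 11145/72 = 154.8 kip.
Vertical equilibrium: R_D = ΣP − R_E = 287.2 − 154.8 = 132.5 kip.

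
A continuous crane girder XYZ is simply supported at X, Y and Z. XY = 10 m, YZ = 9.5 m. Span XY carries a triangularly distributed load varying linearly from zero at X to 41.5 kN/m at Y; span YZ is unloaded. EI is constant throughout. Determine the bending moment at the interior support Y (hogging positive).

Insert a hinge at Y; M_Y is the redundant, and each span becomes simply supported.
End slopes at the hinge Y, treating each span as simply supported:
  span XY: triangular load, peak 41.5: w₀L³/(45EI) = 922.2/EI
  relative rotation θ_0 = (922.2 + 0)/EI = 922.2/EI
A unit hogging moment at Y produces rotation L₁/(3EI) + L₂/(3EI) = 6.5/EI.
Slope continuity at Y: θ_0 = M_Y·6.5/EI, so M_Y = 922.2/6.5 = 141.9 kN·m (hogging).

M_Y = 141.9 kN·m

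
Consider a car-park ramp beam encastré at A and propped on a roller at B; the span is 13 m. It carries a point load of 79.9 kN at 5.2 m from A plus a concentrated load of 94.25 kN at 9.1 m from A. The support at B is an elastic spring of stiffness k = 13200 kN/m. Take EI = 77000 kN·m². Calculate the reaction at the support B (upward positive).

Take the reaction at B as the redundant and release it; the primary structure is a cantilever fixed at A.
Downward deflection at the released point B due to the loads:
  point load 79.9 at a = 5.2: Pa²(3L − a)/(6EI) = 12171/EI
  point load 94.25 at a = 9.1: Pa²(3L − a)/(6EI) = 38894/EI
  δ_0 = 51065/EI
Flexibility coefficient — unit upward force at B: δ_{BB} = L³/(3EI) = 732.3/EI.
With EI = 77000 kN·m²: δ_0 = 0.66318 m and δ_{BB} = 0.009511 m/kN.
Compatibility — the spring shortens by R_B/k under the reaction it provides: δ_0 − R_B·δ_{BB} = R_B/k. With 1/k = 0.000076 m/kN, R_B = δ_0 / (δ_{BB} + 1/k) = 0.66318 / (0.009511 + 0.000076) = 69.18 kN.

R_B = 69.18 kN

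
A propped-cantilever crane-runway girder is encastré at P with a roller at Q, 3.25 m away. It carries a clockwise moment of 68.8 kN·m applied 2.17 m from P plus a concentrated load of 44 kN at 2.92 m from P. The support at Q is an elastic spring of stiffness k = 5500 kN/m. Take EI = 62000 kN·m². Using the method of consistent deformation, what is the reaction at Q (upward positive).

Release the roller at Q. Primary structure: cantilever fixed at P.
Deflection at Q on the released cantilever, summing each load's contribution:
  clockwise couple 68.8 at a = 2.17: M₀a(2L − a)/(2EI) = 323.2/EI
  point load 44 at a = 2.92: Pa²(3L − a)/(6EI) = 427.1/EI
  δ_0 = 750.3/EI
Flexibility coefficient — unit upward force at Q: δ_{QQ} = L³/(3EI) = 11.44/EI.
With EI = 62000 kN·m²: δ_0 = 0.012101 m and δ_{QQ} = 0.000185 m/kN.
Compatibility — the spring shortens by R_Q/k under the reaction it provides: δ_0 − R_Q·δ_{QQ} = R_Q/k. With 1/k = 0.000182 m/kN, R_Q = δ_0 / (δ_{QQ} + 1/k) = 0.012101 / (0.000185 + 0.000182) = 33.03 kN.

R_Q = 33.03 kN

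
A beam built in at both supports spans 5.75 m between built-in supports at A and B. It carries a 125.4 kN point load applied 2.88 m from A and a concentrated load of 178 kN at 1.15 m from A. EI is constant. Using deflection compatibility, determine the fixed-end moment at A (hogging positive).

Release both end moments; the primary structure is a simply-supported span AB with redundants M_A and M_B.
Simple-span end rotations at A and B under the given loads:
  at A: point load 125.4 at a = 2.88: Pab(L + b)/(6LEI) = 259/EI
  at B: point load 125.4 at a = 2.88: Pab(L + a)/(6LEI) = 259.3/EI
  at A: point load 178 at a = 1.15: Pab(L + b)/(6LEI) = 282.5/EI
  at B: point load 178 at a = 1.15: Pab(L + a)/(6LEI) = 188.3/EI
  θ_A0 = 541.5/EI,  θ_B0 = 447.6/EI
Flexibility coefficients: a unit moment at one end gives L/(3EI) there and L/(6EI) at the far end, so f₁₁ = f₂₂ = 1.917/EI and f₁₂ = f₂₁ = 0.9583/EI.
Compatibility — zero rotation at each built-in end:
  1.917 M_A + 0.9583 M_B = 541.5
  0.9583 M_A + 1.917 M_B = 447.6
Solving the pair gives M_A = 221 kN·m and M_B = 123 kN·m (hogging).

M_A = 221 kN·m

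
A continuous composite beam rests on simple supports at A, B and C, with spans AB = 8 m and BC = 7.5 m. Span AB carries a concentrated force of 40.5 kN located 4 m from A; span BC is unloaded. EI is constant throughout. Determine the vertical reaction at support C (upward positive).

R_C = -4.181 kN

Insert a hinge at B; M_B is the redundant, and each span becomes simply supported.
Rotations at B on the released spans (each span's end-slope, ×1/EI):
  span AB: point load 40.5 at a = 4: Pab(L + a)/(6LEI) = 162/EI
  relative rotation θ_0 = (162 + 0)/EI = 162/EI
A unit hogging moment at B produces rotation L₁/(3EI) + L₂/(3EI) = 5.167/EI.
Compatibility: M_B·(L₁+L₂)/(3EI) = θ_0, giving M_B = 31.35 kN·m (hogging).
Span BC, ΣM about C: R_B^{BC}·7.5 = 0 + 31.35, so R_B^{BC} = 4.181 kN and R_C = 0 − 4.181 = -4.181 kN.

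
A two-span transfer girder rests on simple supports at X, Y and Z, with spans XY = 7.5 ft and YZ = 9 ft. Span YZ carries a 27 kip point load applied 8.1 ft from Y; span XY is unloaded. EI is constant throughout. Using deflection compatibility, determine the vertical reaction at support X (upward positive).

Release continuity at Y by inserting a hinge; the redundant is the internal moment M_Y. The primary structure is two simply-supported spans XY and YZ.
Rotations at Y on the released spans (each span's end-slope, ×1/EI):
  span YZ: point load 27 at a = 8.1: Pab(L + b)/(6LEI) = 36.09/EI
  relative rotation θ_0 = (0 + 36.09)/EI = 36.09/EI
A unit hogging moment at Y produces rotation L₁/(3EI) + L₂/(3EI) = 5.5/EI.
Slope continuity at Y: θ_0 = M_Y·5.5/EI, so M_Y = 36.09/5.5 = 6.561 kip·ft (hogging).
Span XY, ΣM about X with M_Y applied at Y: R_Y^{XY}·7.5 = 0 + 6.561, so R_Y^{XY} = 0.8748 kip and R_X = 0 − 0.8748 = -0.8748 kip.

R_X = -0.8748 kip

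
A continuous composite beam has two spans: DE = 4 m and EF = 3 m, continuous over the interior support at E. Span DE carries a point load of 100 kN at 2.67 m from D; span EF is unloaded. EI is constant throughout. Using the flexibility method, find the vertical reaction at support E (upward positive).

Release continuity at E by inserting a hinge; the redundant is the internal moment M_E. The primary structure is two simply-supported spans DE and EF.
Discontinuity in slope at E on the released structure — sum the simple-span end rotations:
  span DE: point load 100 at a = 2.67: Pab(L + a)/(6LEI) = 98.69/EI
  relative rotation θ_0 = (98.69 + 0)/EI = 98.69/EI
A unit hogging moment at E produces rotation L₁/(3EI) + L₂/(3EI) = 2.333/EI.
Compatibility: M_E·(L₁+L₂)/(3EI) = θ_0, giving M_E = 42.3 kN·m (hogging).
Span DE, ΣM about D with M_E applied at E: R_E^{DE}·4 = 267 + 42.3, so R_E^{DE} = 77.32 kN and R_D = 100 − 77.32 = 22.68 kN.
Span EF, ΣM about F: R_E^{EF}·3 = 0 + 42.3, so R_E^{EF} = 14.1 kN and R_F = 0 − 14.1 = -14.1 kN.
R_E = 77.32 + 14.1 = 91.42 kN.

R_E = 91.42 kN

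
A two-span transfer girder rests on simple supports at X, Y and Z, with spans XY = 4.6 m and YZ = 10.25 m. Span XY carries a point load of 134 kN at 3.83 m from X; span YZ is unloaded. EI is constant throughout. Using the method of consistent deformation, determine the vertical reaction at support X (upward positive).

Take M_Y as the redundant. Released structure: two simple spans XY and YZ with a hinge at Y.
Rotations at Y on the released spans (each span's end-slope, ×1/EI):
  span XY: point load 134 at a = 3.83: Pab(L + a)/(6LEI) = 120.7/EI
  relative rotation θ_0 = (120.7 + 0)/EI = 120.7/EI
A unit hogging moment at Y produces rotation L₁/(3EI) + L₂/(3EI) = 4.95/EI.
Compatibility: M_Y·(L₁+L₂)/(3EI) = θ_0, giving M_Y = 24.38 kN·m (hogging).
Span XY, ΣM about X with M_Y applied at Y: R_Y^{XY}·4.6 = 513.2 + 24.38, so R_Y^{XY} = 116.9 kN and R_X = 134 − 116.9 = 17.13 kN.

R_X = 17.13 kN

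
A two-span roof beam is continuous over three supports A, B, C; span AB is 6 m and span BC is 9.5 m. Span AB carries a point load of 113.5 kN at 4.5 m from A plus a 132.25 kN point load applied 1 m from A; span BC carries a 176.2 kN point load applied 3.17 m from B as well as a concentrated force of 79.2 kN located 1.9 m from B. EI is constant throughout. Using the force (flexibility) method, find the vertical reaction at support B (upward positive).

R_B = 376.2 kN

Take M_B as the redundant. Released structure: two simple spans AB and BC with a hinge at B.
Discontinuity in slope at B on the released structure — sum the simple-span end rotations:
  span AB: point load 113.5 at a = 4.5: Pab(L + a)/(6LEI) = 223.5/EI
  span AB: point load 132.25 at a = 1: Pab(L + a)/(6LEI) = 128.6/EI
  span BC: point load 176.2 at a = 3.17: Pab(L + b)/(6LEI) = 981.9/EI
  span BC: point load 79.2 at a = 1.9: Pab(L + b)/(6LEI) = 343.1/EI
  relative rotation θ_0 = (352 + 1325)/EI = 1677/EI
A unit hogging moment at B produces rotation L₁/(3EI) + L₂/(3EI) = 5.167/EI.
Compatibility: M_B·(L₁+L₂)/(3EI) = θ_0, giving M_B = 324.6 kN·m (hogging).
Span AB, ΣM about A with M_B applied at B: R_B^{AB}·6 = 643 + 324.6, so R_B^{AB} = 161.3 kN and R_A = 245.8 − 161.3 = 84.49 kN.
Span BC, ΣM about C: R_B^{BC}·9.5 = 1717 + 324.6, so R_B^{BC} = 214.9 kN and R_C = 255.4 − 214.9 = 40.47 kN.
R_B = 161.3 + 214.9 = 376.2 kN.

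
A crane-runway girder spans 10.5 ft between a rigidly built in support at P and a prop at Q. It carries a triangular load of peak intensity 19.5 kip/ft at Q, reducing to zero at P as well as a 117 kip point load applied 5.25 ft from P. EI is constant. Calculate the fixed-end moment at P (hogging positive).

Take the reaction at Q as the redundant and release it; the primary structure is a cantilever fixed at P.
Downward deflection at the released point Q due to the loads:
  triangular load, peak 19.5 at the free end: 11w₀L⁴/(120EI) = 21727/EI
  point load 117 at a = 5.25: Pa²(3L − a)/(6EI) = 14109/EI
  δ_0 = 35836/EI
Flexibility coefficient — unit upward force at Q: δ_{QQ} = L³/(3EI) = 385.9/EI.
Compatibility at Q: δ_0 − R_Q·δ_{QQ} = 0, so R_Q = 35836/385.9 = 92.87 kip.
Moment equilibrium about P: M_P = Σ(load moments about P) − R_Q·L = 1331 − 92.87×10.5 = 355.8 kip·ft.

M_P = 355.8 kip·ft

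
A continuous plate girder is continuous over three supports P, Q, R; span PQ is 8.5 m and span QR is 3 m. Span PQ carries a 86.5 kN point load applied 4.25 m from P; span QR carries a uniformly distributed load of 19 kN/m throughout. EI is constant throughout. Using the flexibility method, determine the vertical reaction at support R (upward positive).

Insert a hinge at Q; M_Q is the redundant, and each span becomes simply supported.
Discontinuity in slope at Q on the released structure — sum the simple-span end rotations:
  span PQ: point load 86.5 at a = 4.25: Pab(L + a)/(6LEI) = 390.6/EI
  span QR: UDL 19: wL³/(24EI) = 21.38/EI
  relative rotation θ_0 = (390.6 + 21.38)/EI = 412/EI
A unit hogging moment at Q produces rotation L₁/(3EI) + L₂/(3EI) = 3.833/EI.
Compatibility: M_Q·(L₁+L₂)/(3EI) = θ_0, giving M_Q = 107.5 kN·m (hogging).
Span QR, ΣM about R: R_Q^{QR}·3 = 85.5 + 107.5, so R_Q^{QR} = 64.32 kN and R_R = 57 − 64.32 = -7.324 kN.

R_R = -7.324 kN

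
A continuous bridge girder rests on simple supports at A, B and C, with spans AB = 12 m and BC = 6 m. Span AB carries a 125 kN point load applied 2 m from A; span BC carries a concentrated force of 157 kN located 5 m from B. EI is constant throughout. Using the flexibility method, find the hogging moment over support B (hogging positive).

Insert a hinge at B; M_B is the redundant, and each span becomes simply supported.
Discontinuity in slope at B on the released structure — sum the simple-span end rotations:
  span AB: point load 125 at a = 2: Pab(L + a)/(6LEI) = 486.1/EI
  span BC: point load 157 at a = 5: Pab(L + b)/(6LEI) = 152.6/EI
  relative rotation θ_0 = (486.1 + 152.6)/EI = 638.8/EI
A unit hogging moment at B produces rotation L₁/(3EI) + L₂/(3EI) = 6/EI.
Compatibility: M_B·(L₁+L₂)/(3EI) = θ_0, giving M_B = 106.5 kN·m (hogging).

M_B = 106.5 kN·m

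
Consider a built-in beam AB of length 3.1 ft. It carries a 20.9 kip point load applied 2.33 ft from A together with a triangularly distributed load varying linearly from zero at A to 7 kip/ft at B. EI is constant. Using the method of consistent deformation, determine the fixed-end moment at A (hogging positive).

Take the two fixed-end moments M_A, M_B as redundants; the released structure is the simple span AB.
Simple-span end rotations at A and B under the given loads:
  at A: point load 20.9 at a = 2.33: Pab(L + b)/(6LEI) = 7.802/EI
  at B: point load 20.9 at a = 2.33: Pab(L + a)/(6LEI) = 10.95/EI
  at A: triangular load, peak 7: 7w₀L³/(360EI) = 4.055/EI
  at B: triangular load, peak 7: w₀L³/(45EI) = 4.634/EI
  θ_A0 = 11.86/EI,  θ_B0 = 15.58/EI
Flexibility coefficients: a unit moment at one end gives L/(3EI) there and L/(6EI) at the far end, so f₁₁ = f₂₂ = 1.033/EI and f₁₂ = f₂₁ = 0.5167/EI.
Compatibility — zero rotation at each built-in end:
  1.033 M_A + 0.5167 M_B = 11.86
  0.5167 M_A + 1.033 M_B = 15.58
Solving the pair gives M_A = 5.247 kip·ft and M_B = 12.45 kip·ft (hogging).

M_A = 5.247 kip·ft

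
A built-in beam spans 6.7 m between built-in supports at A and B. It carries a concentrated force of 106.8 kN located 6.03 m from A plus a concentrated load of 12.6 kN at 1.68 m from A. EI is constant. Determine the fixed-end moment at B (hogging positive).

M_B = 61.94 kN·m

Take the two fixed-end moments M_A, M_B as redundants; the released structure is the simple span AB.
Simple-span end rotations at A and B under the given loads:
  at A: point load 106.8 at a = 6.03: Pab(L + b)/(6LEI) = 79.11/EI
  at B: point load 106.8 at a = 6.03: Pab(L + a)/(6LEI) = 136.6/EI
  at A: point load 12.6 at a = 1.68: Pab(L + b)/(6LEI) = 30.98/EI
  at B: point load 12.6 at a = 1.68: Pab(L + a)/(6LEI) = 22.15/EI
  θ_A0 = 110.1/EI,  θ_B0 = 158.8/EI
Flexibility coefficients: a unit moment at one end gives L/(3EI) there and L/(6EI) at the far end, so f₁₁ = f₂₂ = 2.233/EI and f₁₂ = f₂₁ = 1.117/EI.
Compatibility — zero rotation at each built-in end:
  2.233 M_A + 1.117 M_B = 110.1
  1.117 M_A + 2.233 M_B = 158.8
Solving the pair gives M_A = 18.32 kN·m and M_B = 61.94 kN·m (hogging).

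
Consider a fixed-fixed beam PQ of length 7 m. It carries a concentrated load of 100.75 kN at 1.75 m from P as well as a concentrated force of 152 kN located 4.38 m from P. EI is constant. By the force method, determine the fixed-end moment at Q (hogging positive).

Release both end moments; the primary structure is a simply-supported span PQ with redundants M_P and M_Q.
End rotations of the released simple span under the applied load (×1/EI):
  at P: point load 100.75 at a = 1.75: Pab(L + b)/(6LEI) = 270/EI
  at Q: point load 100.75 at a = 1.75: Pab(L + a)/(6LEI) = 192.8/EI
  at P: point load 152 at a = 4.38: Pab(L + b)/(6LEI) = 399.5/EI
  at Q: point load 152 at a = 4.38: Pab(L + a)/(6LEI) = 472.6/EI
  θ_P0 = 669.5/EI,  θ_Q0 = 665.5/EI
Flexibility coefficients: a unit moment at one end gives L/(3EI) there and L/(6EI) at the far end, so f₁₁ = f₂₂ = 2.333/EI and f₁₂ = f₂₁ = 1.167/EI.
Compatibility — zero rotation at each built-in end:
  2.333 M_P + 1.167 M_Q = 669.5
  1.167 M_P + 2.333 M_Q = 665.5
Solving the pair gives M_P = 192.4 kN·m and M_Q = 189 kN·m (hogging).

M_Q = 189 kN·m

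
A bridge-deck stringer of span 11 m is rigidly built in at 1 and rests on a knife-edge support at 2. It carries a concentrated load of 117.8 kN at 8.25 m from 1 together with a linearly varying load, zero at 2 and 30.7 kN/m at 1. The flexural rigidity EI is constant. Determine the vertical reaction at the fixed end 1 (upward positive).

Choose R_2 as the redundant. The primary structure is the cantilever fixed at 1.
Deflection at 2 on the released cantilever, summing each load's contribution:
  point load 117.8 at a = 8.25: Pa²(3L − a)/(6EI) = 33073/EI
  triangular load, peak 30.7 at the fixed end: w₀L⁴/(30EI) = 14983/EI
  δ_0 = 48056/EI
Tip deflection under a unit load at 2: L³/(3EI) = 443.7/EI.
Compatibility at 2: δ_0 − R_2·δ_{22} = 0, so R_2 = 48056/443.7 = 108.3 kN.
Vertical equilibrium: R_1 = ΣP − R_2 = 286.6 − 108.3 = 178.3 kN.

R_1 = 178.3 kN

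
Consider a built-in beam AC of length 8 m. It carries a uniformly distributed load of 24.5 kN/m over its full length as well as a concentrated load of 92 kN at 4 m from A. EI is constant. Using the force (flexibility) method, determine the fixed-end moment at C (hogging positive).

Take the two fixed-end moments M_A, M_C as redundants; the released structure is the simple span AC.
On the primary (simply-supported) span, the end slopes from the loading are:
  at A: UDL 24.5: wL³/(24EI) = 522.7/EI
  at C: UDL 24.5: wL³/(24EI) = 522.7/EI
  at A: point load 92 at a = 4: Pab(L + b)/(6LEI) = 368/EI
  at C: point load 92 at a = 4: Pab(L + a)/(6LEI) = 368/EI
  θ_A0 = 890.7/EI,  θ_C0 = 890.7/EI
Flexibility coefficients: a unit moment at one end gives L/(3EI) there and L/(6EI) at the far end, so f₁₁ = f₂₂ = 2.667/EI and f₁₂ = f₂₁ = 1.333/EI.
Compatibility — zero rotation at each built-in end:
  2.667 M_A + 1.333 M_C = 890.7
  1.333 M_A + 2.667 M_C = 890.7
Solving the pair gives M_A = 222.7 kN·m and M_C = 222.7 kN·m (hogging).

M_C = 222.7 kN·m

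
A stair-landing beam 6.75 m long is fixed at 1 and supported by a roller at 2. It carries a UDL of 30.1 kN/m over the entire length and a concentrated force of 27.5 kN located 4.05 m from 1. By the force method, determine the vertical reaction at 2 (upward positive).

R_2 = 88.07 kN

Choose R_2 as the redundant. The primary structure is the cantilever fixed at 1.
Deflection at 2 on the released cantilever, summing each load's contribution:
  UDL 30.1: wL⁴/(8EI) = 7811/EI
  point load 27.5 at a = 4.05: Pa²(3L − a)/(6EI) = 1218/EI
  δ_0 = 9029/EI
Flexibility coefficient — unit upward force at 2: δ_{22} = L³/(3EI) = 102.5/EI.
Compatibility at 2: δ_0 − R_2·δ_{22} = 0, so R_2 = 9029/102.5 = 88.07 kN.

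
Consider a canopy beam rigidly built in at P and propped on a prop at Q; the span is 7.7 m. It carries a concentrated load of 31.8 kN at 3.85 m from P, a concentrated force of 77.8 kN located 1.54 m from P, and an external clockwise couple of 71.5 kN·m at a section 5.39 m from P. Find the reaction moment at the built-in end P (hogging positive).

Choose R_Q as the redundant. The primary structure is the cantilever fixed at P.
Downward deflection at the released point Q due to the loads:
  point load 31.8 at a = 3.85: Pa²(3L − a)/(6EI) = 1512/EI
  point load 77.8 at a = 1.54: Pa²(3L − a)/(6EI) = 663/EI
  clockwise couple 71.5 at a = 5.39: M₀a(2L − a)/(2EI) = 1929/EI
  δ_0 = 4104/EI
Tip deflection under a unit load at Q: L³/(3EI) = 152.2/EI.
Compatibility at Q: δ_0 − R_Q·δ_{QQ} = 0, so R_Q = 4104/152.2 = 26.97 kN.
Moment equilibrium about P: M_P = Σ(load moments about P) − R_Q·L = 313.7 − 26.97×7.7 = 106.1 kN·m.

M_P = 106.1 kN·m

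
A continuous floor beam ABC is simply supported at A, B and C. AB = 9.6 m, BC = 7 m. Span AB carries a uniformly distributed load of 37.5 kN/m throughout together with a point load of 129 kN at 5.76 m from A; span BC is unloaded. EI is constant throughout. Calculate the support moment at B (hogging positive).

M_B = 387.3 kN·m

Insert a hinge at B; M_B is the redundant, and each span becomes simply supported.
Rotations at B on the released spans (each span's end-slope, ×1/EI):
  span AB: UDL 37.5: wL³/(24EI) = 1382/EI
  span AB: point load 129 at a = 5.76: Pab(L + a)/(6LEI) = 760.9/EI
  relative rotation θ_0 = (2143 + 0)/EI = 2143/EI
A unit hogging moment at B produces rotation L₁/(3EI) + L₂/(3EI) = 5.533/EI.
Compatibility: M_B·(L₁+L₂)/(3EI) = θ_0, giving M_B = 387.3 kN·m (hogging).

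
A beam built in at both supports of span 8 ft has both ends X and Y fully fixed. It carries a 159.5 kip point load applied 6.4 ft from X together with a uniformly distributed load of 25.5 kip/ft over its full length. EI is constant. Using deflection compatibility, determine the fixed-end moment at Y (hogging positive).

Release both end moments; the primary structure is a simply-supported span XY with redundants M_X and M_Y.
End rotations of the released simple span under the applied load (×1/EI):
  at X: point load 159.5 at a = 6.4: Pab(L + b)/(6LEI) = 326.7/EI
  at Y: point load 159.5 at a = 6.4: Pab(L + a)/(6LEI) = 490/EI
  at X: UDL 25.5: wL³/(24EI) = 544/EI
  at Y: UDL 25.5: wL³/(24EI) = 544/EI
  θ_X0 = 870.7/EI,  θ_Y0 = 1034/EI
Flexibility coefficients: a unit moment at one end gives L/(3EI) there and L/(6EI) at the far end, so f₁₁ = f₂₂ = 2.667/EI and f₁₂ = f₂₁ = 1.333/EI.
Compatibility — zero rotation at each built-in end:
  2.667 M_X + 1.333 M_Y = 870.7
  1.333 M_X + 2.667 M_Y = 1034
Solving the pair gives M_X = 176.8 kip·ft and M_Y = 299.3 kip·ft (hogging).

M_Y = 299.3 kip·ft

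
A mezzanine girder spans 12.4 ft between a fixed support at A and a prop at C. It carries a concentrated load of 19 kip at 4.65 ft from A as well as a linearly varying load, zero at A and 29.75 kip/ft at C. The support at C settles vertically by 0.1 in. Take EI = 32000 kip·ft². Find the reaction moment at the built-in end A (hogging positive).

M_A = 316.9 kip·ft

Remove the prop at C; the released (primary) structure is a cantilever built in at A.
Primary-structure tip deflection at C by superposition:
  point load 19 at a = 4.65: Pa²(3L − a)/(6EI) = 2229/EI
  triangular load, peak 29.75 at the free end: 11w₀L⁴/(120EI) = 64474/EI
  δ_0 = 66703/EI
Tip deflection under a unit load at C: L³/(3EI) = 635.5/EI.
With EI = 32000 kip·ft²: δ_0 = 2.0845 ft and δ_{CC} = 0.019861 ft/kip.
Compatibility — the beam at C must follow the support down by 0.008333 ft: δ_0 − R_C·δ_{CC} = 0.008333, so R_C = (2.0845 − 0.008333)/0.019861 = 104.5 kip.
Moment equilibrium about A: M_A = Σ(load moments about A) − R_C·L = 1613 − 104.5×12.4 = 316.9 kip·ft.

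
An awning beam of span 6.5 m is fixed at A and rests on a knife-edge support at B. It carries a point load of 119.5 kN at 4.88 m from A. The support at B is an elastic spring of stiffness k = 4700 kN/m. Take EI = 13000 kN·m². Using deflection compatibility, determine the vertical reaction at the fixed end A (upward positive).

R_A = 45.97 kN

Choose R_B as the redundant. The primary structure is the cantilever fixed at A.
Free-end deflection of the primary structure under the applied loading (downward +):
  point load 119.5 at a = 4.88: Pa²(3L − a)/(6EI) = 6934/EI
Flexibility coefficient — unit upward force at B: δ_{BB} = L³/(3EI) = 91.54/EI.
With EI = 13000 kN·m²: δ_0 = 0.53341 m and δ_{BB} = 0.007042 m/kN.
Compatibility — the spring shortens by R_B/k under the reaction it provides: δ_0 − R_B·δ_{BB} = R_B/k. With 1/k = 0.000213 m/kN, R_B = δ_0 / (δ_{BB} + 1/k) = 0.53341 / (0.007042 + 0.000213) = 73.53 kN.
Vertical equilibrium: R_A = ΣP − R_B = 119.5 − 73.53 = 45.97 kN.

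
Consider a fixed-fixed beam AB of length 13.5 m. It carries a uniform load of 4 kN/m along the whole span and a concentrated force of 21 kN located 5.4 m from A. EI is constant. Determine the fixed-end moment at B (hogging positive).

Release both end moments; the primary structure is a simply-supported span AB with redundants M_A and M_B.
Simple-span end rotations at A and B under the given loads:
  at A: UDL 4: wL³/(24EI) = 410.1/EI
  at B: UDL 4: wL³/(24EI) = 410.1/EI
  at A: point load 21 at a = 5.4: Pab(L + b)/(6LEI) = 244.9/EI
  at B: point load 21 at a = 5.4: Pab(L + a)/(6LEI) = 214.3/EI
  θ_A0 = 655/EI,  θ_B0 = 624.4/EI
Flexibility coefficients: a unit moment at one end gives L/(3EI) there and L/(6EI) at the far end, so f₁₁ = f₂₂ = 4.5/EI and f₁₂ = f₂₁ = 2.25/EI.
Compatibility — zero rotation at each built-in end:
  4.5 M_A + 2.25 M_B = 655
  2.25 M_A + 4.5 M_B = 624.4
Solving the pair gives M_A = 101.6 kN·m and M_B = 87.97 kN·m (hogging).

M_B = 87.97 kN·m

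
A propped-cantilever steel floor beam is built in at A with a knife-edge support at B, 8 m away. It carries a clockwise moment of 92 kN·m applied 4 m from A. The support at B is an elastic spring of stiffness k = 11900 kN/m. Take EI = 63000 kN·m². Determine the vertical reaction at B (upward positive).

R_B = 12.55 kN

Take the reaction at B as the redundant and release it; the primary structure is a cantilever fixed at A.
Downward deflection at the released point B due to the loads:
  clockwise couple 92 at a = 4: M₀a(2L − a)/(2EI) = 2208/EI
Flexibility coefficient — unit upward force at B: δ_{BB} = L³/(3EI) = 170.7/EI.
With EI = 63000 kN·m²: δ_0 = 0.035048 m and δ_{BB} = 0.002709 m/kN.
Compatibility — the spring shortens by R_B/k under the reaction it provides: δ_0 − R_B·δ_{BB} = R_B/k. With 1/k = 0.000084 m/kN, R_B = δ_0 / (δ_{BB} + 1/k) = 0.035048 / (0.002709 + 0.000084) = 12.55 kN.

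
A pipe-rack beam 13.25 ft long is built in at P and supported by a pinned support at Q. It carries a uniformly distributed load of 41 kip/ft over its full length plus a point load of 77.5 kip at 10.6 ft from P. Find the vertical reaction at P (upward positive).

Take the reaction at Q as the redundant and release it; the primary structure is a cantilever fixed at P.
Free-end deflection of the primary structure under the applied loading (downward +):
  UDL 41: wL⁴/(8EI) = 157964/EI
  point load 77.5 at a = 10.6: Pa²(3L − a)/(6EI) = 42306/EI
  δ_0 = 200270/EI
Flexibility coefficient — unit upward force at Q: δ_{QQ} = L³/(3EI) = 775.4/EI.
Compatibility at Q: δ_0 − R_Q·δ_{QQ} = 0, so R_Q = 200270/775.4 = 258.3 kip.
Vertical equilibrium: R_P = ΣP − R_Q = 620.8 − 258.3 = 362.5 kip.

R_P = 362.5 kip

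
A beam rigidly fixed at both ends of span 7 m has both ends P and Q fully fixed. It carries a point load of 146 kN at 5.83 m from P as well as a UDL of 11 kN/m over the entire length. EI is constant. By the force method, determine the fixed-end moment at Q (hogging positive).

M_Q = 163.4 kN·m

Release both end moments; the primary structure is a simply-supported span PQ with redundants M_P and M_Q.
On the primary (simply-supported) span, the end slopes from the loading are:
  at P: point load 146 at a = 5.83: Pab(L + b)/(6LEI) = 193.7/EI
  at Q: point load 146 at a = 5.83: Pab(L + a)/(6LEI) = 304.2/EI
  at P: UDL 11: wL³/(24EI) = 157.2/EI
  at Q: UDL 11: wL³/(24EI) = 157.2/EI
  θ_P0 = 350.9/EI,  θ_Q0 = 461.4/EI
Flexibility coefficients: a unit moment at one end gives L/(3EI) there and L/(6EI) at the far end, so f₁₁ = f₂₂ = 2.333/EI and f₁₂ = f₂₁ = 1.167/EI.
Compatibility — zero rotation at each built-in end:
  2.333 M_P + 1.167 M_Q = 350.9
  1.167 M_P + 2.333 M_Q = 461.4
Solving the pair gives M_P = 68.7 kN·m and M_Q = 163.4 kN·m (hogging).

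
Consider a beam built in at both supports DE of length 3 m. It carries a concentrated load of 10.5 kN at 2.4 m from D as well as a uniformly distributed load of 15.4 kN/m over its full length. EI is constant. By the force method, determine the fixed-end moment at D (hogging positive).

Release both end moments; the primary structure is a simply-supported span DE with redundants M_D and M_E.
Simple-span end rotations at D and E under the given loads:
  at D: point load 10.5 at a = 2.4: Pab(L + b)/(6LEI) = 3.024/EI
  at E: point load 10.5 at a = 2.4: Pab(L + a)/(6LEI) = 4.536/EI
  at D: UDL 15.4: wL³/(24EI) = 17.32/EI
  at E: UDL 15.4: wL³/(24EI) = 17.32/EI
  θ_D0 = 20.35/EI,  θ_E0 = 21.86/EI
Flexibility coefficients: a unit moment at one end gives L/(3EI) there and L/(6EI) at the far end, so f₁₁ = f₂₂ = 1/EI and f₁₂ = f₂₁ = 0.5/EI.
Compatibility — zero rotation at each built-in end:
  1 M_D + 0.5 M_E = 20.35
  0.5 M_D + 1 M_E = 21.86
Solving the pair gives M_D = 12.56 kN·m and M_E = 15.58 kN·m (hogging).

M_D = 12.56 kN·m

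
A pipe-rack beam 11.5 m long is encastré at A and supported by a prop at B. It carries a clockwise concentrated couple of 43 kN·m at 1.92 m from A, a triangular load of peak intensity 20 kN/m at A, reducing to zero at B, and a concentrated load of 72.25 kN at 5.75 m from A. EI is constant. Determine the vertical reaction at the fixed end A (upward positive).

Choose R_B as the redundant. The primary structure is the cantilever fixed at A.
Free-end deflection of the primary structure under the applied loading (downward +):
  clockwise couple 43 at a = 1.92: M₀a(2L − a)/(2EI) = 870.2/EI
  triangular load, peak 20 at the fixed end: w₀L⁴/(30EI) = 11660/EI
  point load 72.25 at a = 5.75: Pa²(3L − a)/(6EI) = 11446/EI
  δ_0 = 23976/EI
Tip deflection under a unit load at B: L³/(3EI) = 507/EI.
Compatibility at B: δ_0 − R_B·δ_{BB} = 0, so R_B = 23976/507 = 47.29 kN.
Vertical equilibrium: R_A = ΣP − R_B = 187.2 − 47.29 = 140 kN.

R_A = 140 kN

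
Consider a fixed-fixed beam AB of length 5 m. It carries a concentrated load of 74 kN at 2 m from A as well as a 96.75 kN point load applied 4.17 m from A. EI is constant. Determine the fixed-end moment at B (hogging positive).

M_B = 91.37 kN·m

Take the two fixed-end moments M_A, M_B as redundants; the released structure is the simple span AB.
Simple-span end rotations at A and B under the given loads:
  at A: point load 74 at a = 2: Pab(L + b)/(6LEI) = 118.4/EI
  at B: point load 74 at a = 2: Pab(L + a)/(6LEI) = 103.6/EI
  at A: point load 96.75 at a = 4.17: Pab(L + b)/(6LEI) = 65.07/EI
  at B: point load 96.75 at a = 4.17: Pab(L + a)/(6LEI) = 102.4/EI
  θ_A0 = 183.5/EI,  θ_B0 = 206/EI
Flexibility coefficients: a unit moment at one end gives L/(3EI) there and L/(6EI) at the far end, so f₁₁ = f₂₂ = 1.667/EI and f₁₂ = f₂₁ = 0.8333/EI.
Compatibility — zero rotation at each built-in end:
  1.667 M_A + 0.8333 M_B = 183.5
  0.8333 M_A + 1.667 M_B = 206
Solving the pair gives M_A = 64.4 kN·m and M_B = 91.37 kN·m (hogging).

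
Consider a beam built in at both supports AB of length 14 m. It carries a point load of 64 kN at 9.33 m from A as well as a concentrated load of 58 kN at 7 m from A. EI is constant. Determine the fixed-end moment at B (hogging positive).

Release both end moments; the primary structure is a simply-supported span AB with redundants M_A and M_B.
Simple-span end rotations at A and B under the given loads:
  at A: point load 64 at a = 9.33: Pab(L + b)/(6LEI) = 619.8/EI
  at B: point load 64 at a = 9.33: Pab(L + a)/(6LEI) = 774.5/EI
  at A: point load 58 at a = 7: Pab(L + b)/(6LEI) = 710.5/EI
  at B: point load 58 at a = 7: Pab(L + a)/(6LEI) = 710.5/EI
  θ_A0 = 1330/EI,  θ_B0 = 1485/EI
Flexibility coefficients: a unit moment at one end gives L/(3EI) there and L/(6EI) at the far end, so f₁₁ = f₂₂ = 4.667/EI and f₁₂ = f₂₁ = 2.333/EI.
Compatibility — zero rotation at each built-in end:
  4.667 M_A + 2.333 M_B = 1330
  2.333 M_A + 4.667 M_B = 1485
Solving the pair gives M_A = 167.9 kN·m and M_B = 234.2 kN·m (hogging).

M_B = 234.2 kN·m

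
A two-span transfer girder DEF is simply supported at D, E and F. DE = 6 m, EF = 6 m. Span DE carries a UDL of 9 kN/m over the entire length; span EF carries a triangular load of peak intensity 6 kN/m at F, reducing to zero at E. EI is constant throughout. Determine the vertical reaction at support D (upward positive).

Insert a hinge at E; M_E is the redundant, and each span becomes simply supported.
Discontinuity in slope at E on the released structure — sum the simple-span end rotations:
  span DE: UDL 9: wL³/(24EI) = 81/EI
  span EF: triangular load, peak 6: 7w₀L³/(360EI) = 25.2/EI
  relative rotation θ_0 = (81 + 25.2)/EI = 106.2/EI
A unit hogging moment at E produces rotation L₁/(3EI) + L₂/(3EI) = 4/EI.
Slope continuity at E: θ_0 = M_E·4/EI, so M_E = 106.2/4 = 26.55 kN·m (hogging).
Span DE, ΣM about D with M_E applied at E: R_E^{DE}·6 = 162 + 26.55, so R_E^{DE} = 31.43 kN and R_D = 54 − 31.43 = 22.57 kN.

R_D = 22.57 kN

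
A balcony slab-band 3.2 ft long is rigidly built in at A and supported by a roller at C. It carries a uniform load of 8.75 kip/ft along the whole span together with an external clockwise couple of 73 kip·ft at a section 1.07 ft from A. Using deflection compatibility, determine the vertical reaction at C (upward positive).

R_C = 29.56 kip

Take the reaction at C as the redundant and release it; the primary structure is a cantilever fixed at A.
Deflection at C on the released cantilever, summing each load's contribution:
  UDL 8.75: wL⁴/(8EI) = 114.7/EI
  clockwise couple 73 at a = 1.07: M₀a(2L − a)/(2EI) = 208.2/EI
  δ_0 = 322.9/EI
Tip deflection under a unit load at C: L³/(3EI) = 10.92/EI.
Compatibility at C: δ_0 − R_C·δ_{CC} = 0, so R_C = 322.9/10.92 = 29.56 kip.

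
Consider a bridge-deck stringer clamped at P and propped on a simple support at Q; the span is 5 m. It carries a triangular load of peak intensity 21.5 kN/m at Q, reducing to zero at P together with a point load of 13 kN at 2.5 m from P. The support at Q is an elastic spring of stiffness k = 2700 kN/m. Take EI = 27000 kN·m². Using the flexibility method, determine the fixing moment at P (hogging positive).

Choose R_Q as the redundant. The primary structure is the cantilever fixed at P.
Downward deflection at the released point Q due to the loads:
  triangular load, peak 21.5 at the free end: 11w₀L⁴/(120EI) = 1232/EI
  point load 13 at a = 2.5: Pa²(3L − a)/(6EI) = 169.3/EI
  δ_0 = 1401/EI
Tip deflection under a unit load at Q: L³/(3EI) = 41.67/EI.
With EI = 27000 kN·m²: δ_0 = 0.05189 m and δ_{QQ} = 0.001543 m/kN.
Compatibility — the spring shortens by R_Q/k under the reaction it provides: δ_0 − R_Q·δ_{QQ} = R_Q/k. With 1/k = 0.00037 m/kN, R_Q = δ_0 / (δ_{QQ} + 1/k) = 0.05189 / (0.001543 + 0.00037) = 27.12 kN.
Moment equilibrium about P: M_P = Σ(load moments about P) − R_Q·L = 211.7 − 27.12×5 = 76.08 kN·m.

M_P = 76.08 kN·m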